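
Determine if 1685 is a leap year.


Rules: divisible by 4 AND (not by 100 OR by 400)
1685 ÷ 4 = 421 remainder 1 → not divisible by 4
Not divisible by 4 → not a leap year

No


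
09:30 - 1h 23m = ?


08:07

Start: 570 minutes from midnight
Subtract: 83 minutes
Remaining: 570 - 83 = 487
Hours: 8, Minutes: 7


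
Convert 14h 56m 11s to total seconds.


53771 seconds

Hours: 14 × 3600 = 50400
Minutes: 56 × 60 = 3360
Seconds: 11
Total = 50400 + 3360 + 11 = 53771


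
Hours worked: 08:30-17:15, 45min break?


8h 0m (480 minutes)

Total time = (17×60+15) - (8×60+30)
= 1035 - 510 = 525 min
Minus break: 525 - 45 = 480 min
= 8h 0m


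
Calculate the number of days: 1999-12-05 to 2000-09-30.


300 days

From December 5, 1999 to September 30, 2000
Rest of December 1999: 31 - 5 = 26
Full months: January 31, February 2000 29, March 31, April 30, May 31, June 30, July 31, August 31
Days into September 2000: 30
Total = 26 + 31 + 29 + 31 + 30 + 31 + 30 + 31 + 31 + 30 = 300 days


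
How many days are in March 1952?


Month: March (month 3)
March has 31 days

31 days


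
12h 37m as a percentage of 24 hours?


Total minutes: 12×60 + 37 = 757
Day = 24×60 = 1440 minutes
Fraction = 757/1440 ≈ 0.5257
As a percentage: 757/1440 × 100 ≈ 52.57%

0.5257 (52.57%)


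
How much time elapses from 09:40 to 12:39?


2h 59m

End time in minutes: 12×60 + 39 = 759
Start time in minutes: 9×60 + 40 = 580
Difference = 759 - 580 = 179 minutes
= 2 hours 59 minutes


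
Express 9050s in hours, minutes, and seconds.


2h 30m 50s

Hours: 9050 ÷ 3600 = 2 remainder 1850
Minutes: 1850 ÷ 60 = 30 remainder 50
Seconds: 50


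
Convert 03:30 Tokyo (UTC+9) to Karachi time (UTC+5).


Time difference = UTC+5 - UTC+9 = -4 hours
New hour = (3 -4) mod 24
= -1 mod 24 = 23
Minutes unchanged → 23:30; -1 < 0 → previous day

23:30 (previous day)


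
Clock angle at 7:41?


Hour hand = 7×30 + 41×0.5 = 230.5°
Minute hand = 41×6 = 246°
Difference = |230.5 - 246| = 15.5°

15.5°


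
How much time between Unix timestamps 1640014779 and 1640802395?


Difference = 1640802395 - 1640014779 = 787616 seconds
In hours: 787616 / 3600 ≈ 218.8
In days: 787616 / 86400 ≈ 9.12

787616 seconds (218.8 hours / 9.12 days)


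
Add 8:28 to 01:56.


10:24

Start: 116 minutes from midnight
Add: 508 minutes
Total: 624 minutes
Hours: 624 ÷ 60 = 10 remainder 24


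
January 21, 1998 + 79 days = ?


April 10, 1998

Start: January 21, 1998
Add 79 days
January 21 → February 1: 31 - 21 + 1 = 11 days (79 - 11 = 68 left)
February 1 → March 1: 28 - 1 + 1 = 28 days (68 - 28 = 40 left)
March 1 → April 1: 31 - 1 + 1 = 31 days (40 - 31 = 9 left)
April 1 + 9 = April 10, 1998


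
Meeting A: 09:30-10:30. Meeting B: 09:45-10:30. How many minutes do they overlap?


Meeting A: 570-630 (in minutes from midnight)
Meeting B: 585-630
Overlap start = max(570, 585) = 585
Overlap end = min(630, 630) = 630
Overlap = max(0, 630 - 585) = 45 min

45 minutes


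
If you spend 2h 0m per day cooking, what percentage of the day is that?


8.3%

Time: 120 minutes
Day: 1440 minutes
Percentage = (120/1440) × 100 ≈ 8.3%


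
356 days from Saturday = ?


Friday

Start: Saturday (index 5)
(5 + 356) mod 7
= 361 mod 7
= 4
Index 4 → Friday


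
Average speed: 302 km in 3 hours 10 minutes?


Distance: 302 km
Time: 3h 10m = 190 min = 190/60 = 19/6 hours
Speed = 302 ÷ (19/6) = 302 × 6 / 19 = 1812/19 ≈ 95.4 km/h

95.4 km/h


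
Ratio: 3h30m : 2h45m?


Duration 1: 210 minutes
Duration 2: 165 minutes
Ratio = 210:165
GCD = 15
Simplified = 14:11
As a decimal: 14/11 ≈ 1.27

14:11 (1.27)


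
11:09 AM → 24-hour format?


Input: 11:09 AM
AM hour stays: 11

11:09


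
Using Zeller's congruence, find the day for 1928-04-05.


Thursday

Zeller's congruence:
q=5, m=4, k=28, j=19
h = (5 + ⌊13×5/5⌋ + 28 + ⌊28/4⌋ + ⌊19/4⌋ - 2×19) mod 7
= (5 + 13 + 28 + 7 + 4 - 38) mod 7
= 19 mod 7 = 5
h=5 → Thursday


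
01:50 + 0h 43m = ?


Start: 110 minutes from midnight
Add: 43 minutes
Total: 153 minutes
Hours: 153 ÷ 60 = 2 remainder 33

02:33


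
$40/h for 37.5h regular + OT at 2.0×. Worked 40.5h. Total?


$1740.00

Regular: 37.5h × $40 = $1500.00
Overtime: 40.5 - 37.5 = 3.0h
OT pay: 3.0h × $40 × 2.0 = $240.00
Total = $1500.00 + $240.00 = $1740.00


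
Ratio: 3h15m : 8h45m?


Duration 1: 195 minutes
Duration 2: 525 minutes
Ratio = 195:525
GCD = 15
Simplified = 13:35
As a decimal: 13/35 ≈ 0.37

13:35 (0.37)


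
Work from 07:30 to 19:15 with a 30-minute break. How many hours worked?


11h 15m (675 minutes)

Total time = (19×60+15) - (7×60+30)
= 1155 - 450 = 705 min
Minus break: 705 - 30 = 675 min
= 11h 15m


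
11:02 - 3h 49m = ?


07:13

Start: 662 minutes from midnight
Subtract: 229 minutes
Remaining: 662 - 229 = 433
Hours: 7, Minutes: 13


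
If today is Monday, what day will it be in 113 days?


Tuesday

Start: Monday (index 0)
(0 + 113) mod 7
= 113 mod 7
= 1
Index 1 → Tuesday


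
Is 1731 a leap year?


Rules: divisible by 4 AND (not by 100 OR by 400)
1731 ÷ 4 = 432 remainder 3 → not divisible by 4
Not divisible by 4 → not a leap year

No


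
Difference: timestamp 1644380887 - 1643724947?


Difference = 1644380887 - 1643724947 = 655940 seconds
In hours: 655940 / 3600 ≈ 182.2
In days: 655940 / 86400 ≈ 7.59

655940 seconds (182.2 hours / 7.59 days)


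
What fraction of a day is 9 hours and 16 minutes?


Total minutes: 9×60 + 16 = 556
Day = 24×60 = 1440 minutes
Fraction = 556/1440 ≈ 0.3861
As a percentage: 556/1440 × 100 ≈ 38.61%

0.3861 (38.61%)


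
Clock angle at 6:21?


Hour hand = 6×30 + 21×0.5 = 190.5°
Minute hand = 21×6 = 126°
Difference = |190.5 - 126| = 64.5°

64.5°


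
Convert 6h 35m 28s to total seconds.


23728 seconds

Hours: 6 × 3600 = 21600
Minutes: 35 × 60 = 2100
Seconds: 28
Total = 21600 + 2100 + 28 = 23728


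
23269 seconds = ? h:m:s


Hours: 23269 ÷ 3600 = 6 remainder 1669
Minutes: 1669 ÷ 60 = 27 remainder 49
Seconds: 49

6h 27m 49s


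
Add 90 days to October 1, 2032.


December 30, 2032

Start: October 1, 2032
Add 90 days
October 1 → November 1: 31 - 1 + 1 = 31 days (90 - 31 = 59 left)
November 1 → December 1: 30 - 1 + 1 = 30 days (59 - 30 = 29 left)
December 1 + 29 = December 30, 2032


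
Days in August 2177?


31 days

Month: August (month 8)
August has 31 days


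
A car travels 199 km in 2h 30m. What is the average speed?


Distance: 199 km
Time: 2h 30m = 150 min = 150/60 = 5/2 hours
Speed = 199 ÷ (5/2) = 199 × 2 / 5 = 398/5 = 79.6 km/h

79.6 km/h


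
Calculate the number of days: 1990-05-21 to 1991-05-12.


From May 21, 1990 to May 12, 1991
Rest of May 1990: 31 - 21 = 10
Full months: June 30, July 31, August 31, September 30, October 31, November 30, December 31, January 31, February 1991 28, March 31, April 30
Days into May 1991: 12
Total = 10 + 30 + 31 + 31 + 30 + 31 + 30 + 31 + 31 + 28 + 31 + 30 + 12 = 356 days

356 days


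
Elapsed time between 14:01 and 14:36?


End time in minutes: 14×60 + 36 = 876
Start time in minutes: 14×60 + 1 = 841
Difference = 876 - 841 = 35 minutes
= 0 hours 35 minutes

0h 35m


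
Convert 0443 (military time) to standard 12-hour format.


Hour: 4
4 < 12 → AM

4:43 AM


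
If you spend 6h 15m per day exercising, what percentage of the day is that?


26.0%

Time: 375 minutes
Day: 1440 minutes
Percentage = (375/1440) × 100 ≈ 26.0%


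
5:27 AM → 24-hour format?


05:27

Input: 5:27 AM
AM hour stays: 5


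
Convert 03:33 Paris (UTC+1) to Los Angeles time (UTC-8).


18:33 (previous day)

Time difference = UTC-8 - UTC+1 = -9 hours
New hour = (3 -9) mod 24
= -6 mod 24 = 18
Minutes unchanged → 18:33; -6 < 0 → previous day


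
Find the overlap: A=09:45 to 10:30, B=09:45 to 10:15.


30 minutes

Meeting A: 585-630 (in minutes from midnight)
Meeting B: 585-615
Overlap start = max(585, 585) = 585
Overlap end = min(630, 615) = 615
Overlap = max(0, 615 - 585) = 30 min


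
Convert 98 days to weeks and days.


Weeks: 98 ÷ 7 = 14 remainder 0

14 weeks 0 days


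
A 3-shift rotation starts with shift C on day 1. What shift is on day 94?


Shifts: A, B, C
Start: C (index 2)
Day 94: (2 + 94 - 1) mod 3
= 95 mod 3
= 2
Index 2 → shift C

Shift C


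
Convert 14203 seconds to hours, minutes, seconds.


3h 56m 43s

Hours: 14203 ÷ 3600 = 3 remainder 3403
Minutes: 3403 ÷ 60 = 56 remainder 43
Seconds: 43


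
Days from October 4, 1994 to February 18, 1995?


137 days

From October 4, 1994 to February 18, 1995
Rest of October 1994: 31 - 4 = 27
Full months: November 30, December 31, January 31
Days into February 1995: 18
Total = 27 + 30 + 31 + 31 + 18 = 137 days


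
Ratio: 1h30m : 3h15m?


6:13 (0.46)

Duration 1: 90 minutes
Duration 2: 195 minutes
Ratio = 90:195
GCD = 15
Simplified = 6:13
As a decimal: 6/13 ≈ 0.46


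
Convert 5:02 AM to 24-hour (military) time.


Input: 5:02 AM
AM hour stays: 5

05:02


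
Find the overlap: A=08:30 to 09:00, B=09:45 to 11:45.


0 minutes

Meeting A: 510-540 (in minutes from midnight)
Meeting B: 585-705
Overlap start = max(510, 585) = 585
Overlap end = min(540, 705) = 540
Overlap = max(0, 540 - 585) = 0 min


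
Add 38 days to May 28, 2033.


July 5, 2033

Start: May 28, 2033
Add 38 days
May 28 → June 1: 31 - 28 + 1 = 4 days (38 - 4 = 34 left)
June 1 → July 1: 30 - 1 + 1 = 30 days (34 - 30 = 4 left)
July 1 + 4 = July 5, 2033


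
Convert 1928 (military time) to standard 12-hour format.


Hour: 19
19 - 12 = 7 → PM

7:28 PM


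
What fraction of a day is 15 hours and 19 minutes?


0.6382 (63.82%)

Total minutes: 15×60 + 19 = 919
Day = 24×60 = 1440 minutes
Fraction = 919/1440 ≈ 0.6382
As a percentage: 919/1440 × 100 ≈ 63.82%


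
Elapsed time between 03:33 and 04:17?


End time in minutes: 4×60 + 17 = 257
Start time in minutes: 3×60 + 33 = 213
Difference = 257 - 213 = 44 minutes
= 0 hours 44 minutes

0h 44m


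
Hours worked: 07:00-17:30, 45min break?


Total time = (17×60+30) - (7×60+0)
= 1050 - 420 = 630 min
Minus break: 630 - 45 = 585 min
= 9h 45m

9h 45m (585 minutes)


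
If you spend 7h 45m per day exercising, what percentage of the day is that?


32.3%

Time: 465 minutes
Day: 1440 minutes
Percentage = (465/1440) × 100 ≈ 32.3%


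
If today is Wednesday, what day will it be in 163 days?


Friday

Start: Wednesday (index 2)
(2 + 163) mod 7
= 165 mod 7
= 4
Index 4 → Friday


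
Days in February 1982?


28 days

Month: February (month 2)
February: 28 or 29 (leap year)
1982 leap year? No


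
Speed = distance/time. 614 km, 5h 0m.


Distance: 614 km
Time: 5 hours
Speed = 614 / 5 = 122.8 km/h

122.8 km/h


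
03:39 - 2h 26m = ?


01:13

Start: 219 minutes from midnight
Subtract: 146 minutes
Remaining: 219 - 146 = 73
Hours: 1, Minutes: 13


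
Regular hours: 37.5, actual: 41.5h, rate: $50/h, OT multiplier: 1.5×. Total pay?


Regular: 37.5h × $50 = $1875.00
Overtime: 41.5 - 37.5 = 4.0h
OT pay: 4.0h × $50 × 1.5 = $300.00
Total = $1875.00 + $300.00 = $2175.00

$2175.00


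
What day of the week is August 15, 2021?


Zeller's congruence:
q=15, m=8, k=21, j=20
h = (15 + ⌊13×9/5⌋ + 21 + ⌊21/4⌋ + ⌊20/4⌋ - 2×20) mod 7
= (15 + 23 + 21 + 5 + 5 - 40) mod 7
= 29 mod 7 = 1
h=1 → Sunday

Sunday


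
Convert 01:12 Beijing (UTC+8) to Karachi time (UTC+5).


22:12 (previous day)

Time difference = UTC+5 - UTC+8 = -3 hours
New hour = (1 -3) mod 24
= -2 mod 24 = 22
Minutes unchanged → 22:12; -2 < 0 → previous day


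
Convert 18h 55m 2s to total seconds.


Hours: 18 × 3600 = 64800
Minutes: 55 × 60 = 3300
Seconds: 2
Total = 64800 + 3300 + 2 = 68102

68102 seconds


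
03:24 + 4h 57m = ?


08:21

Start: 204 minutes from midnight
Add: 297 minutes
Total: 501 minutes
Hours: 501 ÷ 60 = 8 remainder 21


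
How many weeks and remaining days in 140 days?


20 weeks 0 days

Weeks: 140 ÷ 7 = 20 remainder 0


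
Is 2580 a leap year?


Rules: divisible by 4 AND (not by 100 OR by 400)
2580 ÷ 4 = 645 exactly → divisible by 4
2580 ÷ 100 = 25 remainder 80 → not divisible by 100
Divisible by 4 but not by 100 → leap year

Yes


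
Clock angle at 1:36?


Hour hand = 1×30 + 36×0.5 = 48.0°
Minute hand = 36×6 = 216°
Difference = |48.0 - 216| = 168.0°

168.0°


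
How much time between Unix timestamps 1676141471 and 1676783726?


642255 seconds (178.4 hours / 7.43 days)

Difference = 1676783726 - 1676141471 = 642255 seconds
In hours: 642255 / 3600 ≈ 178.4
In days: 642255 / 86400 ≈ 7.43


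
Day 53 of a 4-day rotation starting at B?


Shifts: A, B, C, D
Start: B (index 1)
Day 53: (1 + 53 - 1) mod 4
= 53 mod 4
= 1
Index 1 → shift B

Shift B


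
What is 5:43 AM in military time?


05:43

Input: 5:43 AM
AM hour stays: 5


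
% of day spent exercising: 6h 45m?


Time: 405 minutes
Day: 1440 minutes
Percentage = (405/1440) × 100 ≈ 28.1%

28.1%


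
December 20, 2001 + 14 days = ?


Start: December 20, 2001
Add 14 days
December 20 → January 1: 31 - 20 + 1 = 12 days (14 - 12 = 2 left)
January 1 + 2 = January 3, 2002

January 3, 2002


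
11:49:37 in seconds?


42577 seconds

Hours: 11 × 3600 = 39600
Minutes: 49 × 60 = 2940
Seconds: 37
Total = 39600 + 2940 + 37 = 42577


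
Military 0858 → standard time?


8:58 AM

Hour: 8
8 < 12 → AM


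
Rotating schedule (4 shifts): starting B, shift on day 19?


Shift D

Shifts: A, B, C, D
Start: B (index 1)
Day 19: (1 + 19 - 1) mod 4
= 19 mod 4
= 3
Index 3 → shift D


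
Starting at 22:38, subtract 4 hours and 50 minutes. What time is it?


17:48

Start: 1358 minutes from midnight
Subtract: 290 minutes
Remaining: 1358 - 290 = 1068
Hours: 17, Minutes: 48


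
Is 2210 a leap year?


No

Rules: divisible by 4 AND (not by 100 OR by 400)
2210 ÷ 4 = 552 remainder 2 → not divisible by 4
Not divisible by 4 → not a leap year


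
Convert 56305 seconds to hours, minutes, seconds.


15h 38m 25s

Hours: 56305 ÷ 3600 = 15 remainder 2305
Minutes: 2305 ÷ 60 = 38 remainder 25
Seconds: 25


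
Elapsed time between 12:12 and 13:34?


End time in minutes: 13×60 + 34 = 814
Start time in minutes: 12×60 + 12 = 732
Difference = 814 - 732 = 82 minutes
= 1 hours 22 minutes

1h 22m


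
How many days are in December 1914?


Month: December (month 12)
December has 31 days

31 days


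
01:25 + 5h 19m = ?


06:44

Start: 85 minutes from midnight
Add: 319 minutes
Total: 404 minutes
Hours: 404 ÷ 60 = 6 remainder 44


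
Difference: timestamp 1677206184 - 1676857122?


349062 seconds (97.0 hours / 4.04 days)

Difference = 1677206184 - 1676857122 = 349062 seconds
In hours: 349062 / 3600 ≈ 97.0
In days: 349062 / 86400 ≈ 4.04


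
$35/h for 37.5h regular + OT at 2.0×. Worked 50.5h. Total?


$2222.50

Regular: 37.5h × $35 = $1312.50
Overtime: 50.5 - 37.5 = 13.0h
OT pay: 13.0h × $35 × 2.0 = $910.00
Total = $1312.50 + $910.00 = $2222.50


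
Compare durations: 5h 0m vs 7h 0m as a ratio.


Duration 1: 300 minutes
Duration 2: 420 minutes
Ratio = 300:420
GCD = 60
Simplified = 5:7
As a decimal: 5/7 ≈ 0.71

5:7 (0.71)


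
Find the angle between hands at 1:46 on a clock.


Hour hand = 1×30 + 46×0.5 = 53.0°
Minute hand = 46×6 = 276°
Difference = |53.0 - 276| = 223.0°
Since > 180°: 360 - 223.0 = 137.0°

137.0°


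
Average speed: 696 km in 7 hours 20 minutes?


Distance: 696 km
Time: 7h 20m = 440 min = 440/60 = 22/3 hours
Speed = 696 ÷ (22/3) = 696 × 3 / 22 = 2088/22 ≈ 94.9 km/h

94.9 km/h


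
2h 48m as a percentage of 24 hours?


0.1167 (11.67%)

Total minutes: 2×60 + 48 = 168
Day = 24×60 = 1440 minutes
Fraction = 168/1440 ≈ 0.1167
As a percentage: 168/1440 × 100 ≈ 11.67%


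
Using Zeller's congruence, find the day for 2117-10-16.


Saturday

Zeller's congruence:
q=16, m=10, k=17, j=21
h = (16 + ⌊13×11/5⌋ + 17 + ⌊17/4⌋ + ⌊21/4⌋ - 2×21) mod 7
= (16 + 28 + 17 + 4 + 5 - 42) mod 7
= 28 mod 7 = 0
h=0 → Saturday


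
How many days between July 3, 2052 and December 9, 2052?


From July 3, 2052 to December 9, 2052
Rest of July 2052: 31 - 3 = 28
Full months: August 31, September 30, October 31, November 30
Days into December 2052: 9
Total = 28 + 31 + 30 + 31 + 30 + 9 = 159 days

159 days


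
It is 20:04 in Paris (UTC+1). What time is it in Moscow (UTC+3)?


Time difference = UTC+3 - UTC+1 = +2 hours
New hour = (20 + 2) mod 24
= 22 mod 24 = 22
Minutes unchanged → 22:04

22:04


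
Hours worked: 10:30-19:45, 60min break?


8h 15m (495 minutes)

Total time = (19×60+45) - (10×60+30)
= 1185 - 630 = 555 min
Minus break: 555 - 60 = 495 min
= 8h 15m


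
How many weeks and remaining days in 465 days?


66 weeks 3 days

Weeks: 465 ÷ 7 = 66 remainder 3


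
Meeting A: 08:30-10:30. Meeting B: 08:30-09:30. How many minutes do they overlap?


60 minutes

Meeting A: 510-630 (in minutes from midnight)
Meeting B: 510-570
Overlap start = max(510, 510) = 510
Overlap end = min(630, 570) = 570
Overlap = max(0, 570 - 510) = 60 min


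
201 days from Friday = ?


Start: Friday (index 4)
(4 + 201) mod 7
= 205 mod 7
= 2
Index 2 → Wednesday

Wednesday


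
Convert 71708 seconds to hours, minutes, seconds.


19h 55m 8s

Hours: 71708 ÷ 3600 = 19 remainder 3308
Minutes: 3308 ÷ 60 = 55 remainder 8
Seconds: 8


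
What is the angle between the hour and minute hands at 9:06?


Hour hand = 9×30 + 6×0.5 = 273.0°
Minute hand = 6×6 = 36°
Difference = |273.0 - 36| = 237.0°
Since > 180°: 360 - 237.0 = 123.0°

123.0°


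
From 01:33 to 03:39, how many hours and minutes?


2h 6m

End time in minutes: 3×60 + 39 = 219
Start time in minutes: 1×60 + 33 = 93
Difference = 219 - 93 = 126 minutes
= 2 hours 6 minutes


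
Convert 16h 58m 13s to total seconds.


61093 seconds

Hours: 16 × 3600 = 57600
Minutes: 58 × 60 = 3480
Seconds: 13
Total = 57600 + 3480 + 13 = 61093


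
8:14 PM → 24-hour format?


20:14

Input: 8:14 PM
PM: 8 + 12 = 20


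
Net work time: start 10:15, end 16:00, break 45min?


Total time = (16×60+0) - (10×60+15)
= 960 - 615 = 345 min
Minus break: 345 - 45 = 300 min
= 5h 0m

5h 0m (300 minutes)


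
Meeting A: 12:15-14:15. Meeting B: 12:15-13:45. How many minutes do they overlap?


90 minutes

Meeting A: 735-855 (in minutes from midnight)
Meeting B: 735-825
Overlap start = max(735, 735) = 735
Overlap end = min(855, 825) = 825
Overlap = max(0, 825 - 735) = 90 min


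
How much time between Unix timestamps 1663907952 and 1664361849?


453897 seconds (126.1 hours / 5.25 days)

Difference = 1664361849 - 1663907952 = 453897 seconds
In hours: 453897 / 3600 ≈ 126.1
In days: 453897 / 86400 ≈ 5.25


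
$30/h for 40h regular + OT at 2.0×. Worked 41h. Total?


Regular: 40h × $30 = $1200.00
Overtime: 41 - 40 = 1h
OT pay: 1h × $30 × 2.0 = $60.00
Total = $1200.00 + $60.00 = $1260.00

$1260.00


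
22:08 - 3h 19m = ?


Start: 1328 minutes from midnight
Subtract: 199 minutes
Remaining: 1328 - 199 = 1129
Hours: 18, Minutes: 49

18:49


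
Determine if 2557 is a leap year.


Rules: divisible by 4 AND (not by 100 OR by 400)
2557 ÷ 4 = 639 remainder 1 → not divisible by 4
Not divisible by 4 → not a leap year

No


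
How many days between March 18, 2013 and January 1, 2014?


From March 18, 2013 to January 1, 2014
Rest of March 2013: 31 - 18 = 13
Full months: April 30, May 31, June 30, July 31, August 31, September 30, October 31, November 30, December 31
Days into January 2014: 1
Total = 13 + 30 + 31 + 30 + 31 + 31 + 30 + 31 + 30 + 31 + 1 = 289 days

289 days


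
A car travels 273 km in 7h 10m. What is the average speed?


Distance: 273 km
Time: 7h 10m = 430 min = 430/60 = 43/6 hours
Speed = 273 ÷ (43/6) = 273 × 6 / 43 = 1638/43 ≈ 38.1 km/h

38.1 km/h


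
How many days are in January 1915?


31 days

Month: January (month 1)
January has 31 days


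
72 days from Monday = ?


Wednesday

Start: Monday (index 0)
(0 + 72) mod 7
= 72 mod 7
= 2
Index 2 → Wednesday


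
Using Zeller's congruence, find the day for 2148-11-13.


Zeller's congruence:
q=13, m=11, k=48, j=21
h = (13 + ⌊13×12/5⌋ + 48 + ⌊48/4⌋ + ⌊21/4⌋ - 2×21) mod 7
= (13 + 31 + 48 + 12 + 5 - 42) mod 7
= 67 mod 7 = 4
h=4 → Wednesday

Wednesday


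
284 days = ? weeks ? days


40 weeks 4 days

Weeks: 284 ÷ 7 = 40 remainder 4


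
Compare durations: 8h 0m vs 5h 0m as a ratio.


8:5 (1.60)

Duration 1: 480 minutes
Duration 2: 300 minutes
Ratio = 480:300
GCD = 60
Simplified = 8:5
As a decimal: 8/5 = 1.60


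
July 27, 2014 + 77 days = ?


Start: July 27, 2014
Add 77 days
July 27 → August 1: 31 - 27 + 1 = 5 days (77 - 5 = 72 left)
August 1 → September 1: 31 - 1 + 1 = 31 days (72 - 31 = 41 left)
September 1 → October 1: 30 - 1 + 1 = 30 days (41 - 30 = 11 left)
October 1 + 11 = October 12, 2014

October 12, 2014


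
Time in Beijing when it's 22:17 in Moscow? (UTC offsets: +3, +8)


Time difference = UTC+8 - UTC+3 = +5 hours
New hour = (22 + 5) mod 24
= 27 mod 24 = 3
Minutes unchanged → 03:17; 27 ≥ 24 → next day

03:17 (next day)


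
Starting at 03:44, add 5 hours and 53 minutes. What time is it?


Start: 224 minutes from midnight
Add: 353 minutes
Total: 577 minutes
Hours: 577 ÷ 60 = 9 remainder 37

09:37


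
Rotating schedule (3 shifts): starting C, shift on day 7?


Shift C

Shifts: A, B, C
Start: C (index 2)
Day 7: (2 + 7 - 1) mod 3
= 8 mod 3
= 2
Index 2 → shift C


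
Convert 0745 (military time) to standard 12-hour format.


Hour: 7
7 < 12 → AM

7:45 AM


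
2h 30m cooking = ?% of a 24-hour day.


Time: 150 minutes
Day: 1440 minutes
Percentage = (150/1440) × 100 ≈ 10.4%

10.4%


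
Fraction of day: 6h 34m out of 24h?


0.2736 (27.36%)

Total minutes: 6×60 + 34 = 394
Day = 24×60 = 1440 minutes
Fraction = 394/1440 ≈ 0.2736
As a percentage: 394/1440 × 100 ≈ 27.36%


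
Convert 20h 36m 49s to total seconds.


Hours: 20 × 3600 = 72000
Minutes: 36 × 60 = 2160
Seconds: 49
Total = 72000 + 2160 + 49 = 74209

74209 seconds


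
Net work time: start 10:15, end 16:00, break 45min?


Total time = (16×60+0) - (10×60+15)
= 960 - 615 = 345 min
Minus break: 345 - 45 = 300 min
= 5h 0m

5h 0m (300 minutes)


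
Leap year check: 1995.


Rules: divisible by 4 AND (not by 100 OR by 400)
1995 ÷ 4 = 498 remainder 3 → not divisible by 4
Not divisible by 4 → not a leap year

No


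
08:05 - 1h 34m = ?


Start: 485 minutes from midnight
Subtract: 94 minutes
Remaining: 485 - 94 = 391
Hours: 6, Minutes: 31

06:31


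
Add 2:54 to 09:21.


Start: 561 minutes from midnight
Add: 174 minutes
Total: 735 minutes
Hours: 735 ÷ 60 = 12 remainder 15

12:15


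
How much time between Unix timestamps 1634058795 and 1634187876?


129081 seconds (35.9 hours / 1.49 days)

Difference = 1634187876 - 1634058795 = 129081 seconds
In hours: 129081 / 3600 ≈ 35.9
In days: 129081 / 86400 ≈ 1.49


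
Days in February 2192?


29 days

Month: February (month 2)
February: 28 or 29 (leap year)
2192 leap year? Yes


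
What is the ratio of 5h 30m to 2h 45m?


2:1 (2.00)

Duration 1: 330 minutes
Duration 2: 165 minutes
Ratio = 330:165
GCD = 165
Simplified = 2:1
As a decimal: 2/1 = 2.00


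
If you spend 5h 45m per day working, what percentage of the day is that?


Time: 345 minutes
Day: 1440 minutes
Percentage = (345/1440) × 100 ≈ 24.0%

24.0%


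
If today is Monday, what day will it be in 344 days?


Tuesday

Start: Monday (index 0)
(0 + 344) mod 7
= 344 mod 7
= 1
Index 1 → Tuesday


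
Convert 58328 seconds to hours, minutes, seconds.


Hours: 58328 ÷ 3600 = 16 remainder 728
Minutes: 728 ÷ 60 = 12 remainder 8
Seconds: 8

16h 12m 8s


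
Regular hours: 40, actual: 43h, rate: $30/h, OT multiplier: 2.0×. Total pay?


$1380.00

Regular: 40h × $30 = $1200.00
Overtime: 43 - 40 = 3h
OT pay: 3h × $30 × 2.0 = $180.00
Total = $1200.00 + $180.00 = $1380.00


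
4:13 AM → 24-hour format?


04:13

Input: 4:13 AM
AM hour stays: 4


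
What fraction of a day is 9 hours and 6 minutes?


Total minutes: 9×60 + 6 = 546
Day = 24×60 = 1440 minutes
Fraction = 546/1440 ≈ 0.3792
As a percentage: 546/1440 × 100 ≈ 37.92%

0.3792 (37.92%)


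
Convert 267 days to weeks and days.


38 weeks 1 days

Weeks: 267 ÷ 7 = 38 remainder 1


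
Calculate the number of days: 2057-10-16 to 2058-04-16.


From October 16, 2057 to April 16, 2058
Rest of October 2057: 31 - 16 = 15
Full months: November 30, December 31, January 31, February 2058 28, March 31
Days into April 2058: 16
Total = 15 + 30 + 31 + 31 + 28 + 31 + 16 = 182 days

182 days


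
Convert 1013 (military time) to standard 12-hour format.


10:13 AM

Hour: 10
10 < 12 → AM


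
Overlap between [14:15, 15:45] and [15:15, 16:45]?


30 minutes

Meeting A: 855-945 (in minutes from midnight)
Meeting B: 915-1005
Overlap start = max(855, 915) = 915
Overlap end = min(945, 1005) = 945
Overlap = max(0, 945 - 915) = 30 min


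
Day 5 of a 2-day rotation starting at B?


Shift B

Shifts: A, B
Start: B (index 1)
Day 5: (1 + 5 - 1) mod 2
= 5 mod 2
= 1
Index 1 → shift B


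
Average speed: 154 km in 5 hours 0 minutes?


Distance: 154 km
Time: 5 hours
Speed = 154 / 5 = 30.8 km/h

30.8 km/h


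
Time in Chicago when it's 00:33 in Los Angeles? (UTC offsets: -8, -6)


02:33

Time difference = UTC-6 - UTC-8 = +2 hours
New hour = (0 + 2) mod 24
= 2 mod 24 = 2
Minutes unchanged → 02:33


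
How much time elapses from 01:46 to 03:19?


End time in minutes: 3×60 + 19 = 199
Start time in minutes: 1×60 + 46 = 106
Difference = 199 - 106 = 93 minutes
= 1 hours 33 minutes

1h 33m


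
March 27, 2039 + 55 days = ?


Start: March 27, 2039
Add 55 days
March 27 → April 1: 31 - 27 + 1 = 5 days (55 - 5 = 50 left)
April 1 → May 1: 30 - 1 + 1 = 30 days (50 - 30 = 20 left)
May 1 + 20 = May 21, 2039

May 21, 2039


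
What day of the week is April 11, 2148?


Thursday

Zeller's congruence:
q=11, m=4, k=48, j=21
h = (11 + ⌊13×5/5⌋ + 48 + ⌊48/4⌋ + ⌊21/4⌋ - 2×21) mod 7
= (11 + 13 + 48 + 12 + 5 - 42) mod 7
= 47 mod 7 = 5
h=5 → Thursday


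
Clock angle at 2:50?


145.0°

Hour hand = 2×30 + 50×0.5 = 85.0°
Minute hand = 50×6 = 300°
Difference = |85.0 - 300| = 215.0°
Since > 180°: 360 - 215.0 = 145.0°


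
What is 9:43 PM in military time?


21:43

Input: 9:43 PM
PM: 9 + 12 = 21


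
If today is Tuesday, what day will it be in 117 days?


Start: Tuesday (index 1)
(1 + 117) mod 7
= 118 mod 7
= 6
Index 6 → Sunday

Sunday


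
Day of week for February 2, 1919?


Sunday

Zeller's congruence:
q=2, m=14, k=18, j=19
h = (2 + ⌊13×15/5⌋ + 18 + ⌊18/4⌋ + ⌊19/4⌋ - 2×19) mod 7
= (2 + 39 + 18 + 4 + 4 - 38) mod 7
= 29 mod 7 = 1
h=1 → Sunday


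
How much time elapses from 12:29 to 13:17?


End time in minutes: 13×60 + 17 = 797
Start time in minutes: 12×60 + 29 = 749
Difference = 797 - 749 = 48 minutes
= 0 hours 48 minutes

0h 48m


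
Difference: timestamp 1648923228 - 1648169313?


753915 seconds (209.4 hours / 8.73 days)

Difference = 1648923228 - 1648169313 = 753915 seconds
In hours: 753915 / 3600 ≈ 209.4
In days: 753915 / 86400 ≈ 8.73


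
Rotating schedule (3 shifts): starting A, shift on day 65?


Shift B

Shifts: A, B, C
Start: A (index 0)
Day 65: (0 + 65 - 1) mod 3
= 64 mod 3
= 1
Index 1 → shift B


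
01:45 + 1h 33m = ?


Start: 105 minutes from midnight
Add: 93 minutes
Total: 198 minutes
Hours: 198 ÷ 60 = 3 remainder 18

03:18


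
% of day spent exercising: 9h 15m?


38.5%

Time: 555 minutes
Day: 1440 minutes
Percentage = (555/1440) × 100 ≈ 38.5%


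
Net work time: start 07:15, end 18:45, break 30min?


11h 0m (660 minutes)

Total time = (18×60+45) - (7×60+15)
= 1125 - 435 = 690 min
Minus break: 690 - 30 = 660 min
= 11h 0m


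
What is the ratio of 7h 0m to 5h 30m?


14:11 (1.27)

Duration 1: 420 minutes
Duration 2: 330 minutes
Ratio = 420:330
GCD = 30
Simplified = 14:11
As a decimal: 14/11 ≈ 1.27


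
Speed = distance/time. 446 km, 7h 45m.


Distance: 446 km
Time: 7h 45m = 465 min = 465/60 = 31/4 hours
Speed = 446 ÷ (31/4) = 446 × 4 / 31 = 1784/31 ≈ 57.5 km/h

57.5 km/h


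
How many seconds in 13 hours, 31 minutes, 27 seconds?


48687 seconds

Hours: 13 × 3600 = 46800
Minutes: 31 × 60 = 1860
Seconds: 27
Total = 46800 + 1860 + 27 = 48687


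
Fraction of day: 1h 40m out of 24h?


Total minutes: 1×60 + 40 = 100
Day = 24×60 = 1440 minutes
Fraction = 100/1440 ≈ 0.0694
As a percentage: 100/1440 × 100 ≈ 6.94%

0.0694 (6.94%)


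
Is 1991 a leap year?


Rules: divisible by 4 AND (not by 100 OR by 400)
1991 ÷ 4 = 497 remainder 3 → not divisible by 4
Not divisible by 4 → not a leap year

No


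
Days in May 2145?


Month: May (month 5)
May has 31 days

31 days


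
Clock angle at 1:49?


Hour hand = 1×30 + 49×0.5 = 54.5°
Minute hand = 49×6 = 294°
Difference = |54.5 - 294| = 239.5°
Since > 180°: 360 - 239.5 = 120.5°

120.5°


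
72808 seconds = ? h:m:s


Hours: 72808 ÷ 3600 = 20 remainder 808
Minutes: 808 ÷ 60 = 13 remainder 28
Seconds: 28

20h 13m 28s


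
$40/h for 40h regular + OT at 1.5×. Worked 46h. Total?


$1960.00

Regular: 40h × $40 = $1600.00
Overtime: 46 - 40 = 6h
OT pay: 6h × $40 × 1.5 = $360.00
Total = $1600.00 + $360.00 = $1960.00


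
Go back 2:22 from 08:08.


Start: 488 minutes from midnight
Subtract: 142 minutes
Remaining: 488 - 142 = 346
Hours: 5, Minutes: 46

05:46


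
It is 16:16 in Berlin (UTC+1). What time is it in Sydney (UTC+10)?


01:16 (next day)

Time difference = UTC+10 - UTC+1 = +9 hours
New hour = (16 + 9) mod 24
= 25 mod 24 = 1
Minutes unchanged → 01:16; 25 ≥ 24 → next day


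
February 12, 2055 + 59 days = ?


April 12, 2055

Start: February 12, 2055
Add 59 days
February 12 → March 1: 28 - 12 + 1 = 17 days (59 - 17 = 42 left)
March 1 → April 1: 31 - 1 + 1 = 31 days (42 - 31 = 11 left)
April 1 + 11 = April 12, 2055


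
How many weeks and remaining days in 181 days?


Weeks: 181 ÷ 7 = 25 remainder 6

25 weeks 6 days


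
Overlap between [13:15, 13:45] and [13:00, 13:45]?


Meeting A: 795-825 (in minutes from midnight)
Meeting B: 780-825
Overlap start = max(795, 780) = 795
Overlap end = min(825, 825) = 825
Overlap = max(0, 825 - 795) = 30 min

30 minutes


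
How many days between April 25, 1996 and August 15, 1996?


From April 25, 1996 to August 15, 1996
Rest of April 1996: 30 - 25 = 5
Full months: May 31, June 30, July 31
Days into August 1996: 15
Total = 5 + 31 + 30 + 31 + 15 = 112 days

112 days


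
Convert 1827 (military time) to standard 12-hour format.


6:27 PM

Hour: 18
18 - 12 = 6 → PM


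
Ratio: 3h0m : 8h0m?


3:8 (0.38)

Duration 1: 180 minutes
Duration 2: 480 minutes
Ratio = 180:480
GCD = 60
Simplified = 3:8
As a decimal: 3/8 ≈ 0.38


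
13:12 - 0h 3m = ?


Start: 792 minutes from midnight
Subtract: 3 minutes
Remaining: 792 - 3 = 789
Hours: 13, Minutes: 9

13:09


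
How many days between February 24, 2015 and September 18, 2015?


From February 24, 2015 to September 18, 2015
Rest of February 2015: 28 - 24 = 4
Full months: March 31, April 30, May 31, June 30, July 31, August 31
Days into September 2015: 18
Total = 4 + 31 + 30 + 31 + 30 + 31 + 31 + 18 = 206 days

206 days


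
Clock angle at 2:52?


Hour hand = 2×30 + 52×0.5 = 86.0°
Minute hand = 52×6 = 312°
Difference = |86.0 - 312| = 226.0°
Since > 180°: 360 - 226.0 = 134.0°

134.0°


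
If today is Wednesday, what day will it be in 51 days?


Start: Wednesday (index 2)
(2 + 51) mod 7
= 53 mod 7
= 4
Index 4 → Friday

Friday


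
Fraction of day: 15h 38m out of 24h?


0.6514 (65.14%)

Total minutes: 15×60 + 38 = 938
Day = 24×60 = 1440 minutes
Fraction = 938/1440 ≈ 0.6514
As a percentage: 938/1440 × 100 ≈ 65.14%


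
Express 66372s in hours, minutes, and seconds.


Hours: 66372 ÷ 3600 = 18 remainder 1572
Minutes: 1572 ÷ 60 = 26 remainder 12
Seconds: 12

18h 26m 12s


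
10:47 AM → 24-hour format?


Input: 10:47 AM
AM hour stays: 10

10:47


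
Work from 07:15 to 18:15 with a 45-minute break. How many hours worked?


Total time = (18×60+15) - (7×60+15)
= 1095 - 435 = 660 min
Minus break: 660 - 45 = 615 min
= 10h 15m

10h 15m (615 minutes)


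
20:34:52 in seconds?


74092 seconds

Hours: 20 × 3600 = 72000
Minutes: 34 × 60 = 2040
Seconds: 52
Total = 72000 + 2040 + 52 = 74092


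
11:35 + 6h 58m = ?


18:33

Start: 695 minutes from midnight
Add: 418 minutes
Total: 1113 minutes
Hours: 1113 ÷ 60 = 18 remainder 33


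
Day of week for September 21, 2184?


Zeller's congruence:
q=21, m=9, k=84, j=21
h = (21 + ⌊13×10/5⌋ + 84 + ⌊84/4⌋ + ⌊21/4⌋ - 2×21) mod 7
= (21 + 26 + 84 + 21 + 5 - 42) mod 7
= 115 mod 7 = 3
h=3 → Tuesday

Tuesday


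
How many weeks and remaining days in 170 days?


24 weeks 2 days

Weeks: 170 ÷ 7 = 24 remainder 2


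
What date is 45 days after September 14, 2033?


October 29, 2033

Start: September 14, 2033
Add 45 days
September 14 → October 1: 30 - 14 + 1 = 17 days (45 - 17 = 28 left)
October 1 + 28 = October 29, 2033


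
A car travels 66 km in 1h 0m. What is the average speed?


66.0 km/h

Distance: 66 km
Time: 1 hours
Speed = 66 / 1 = 66.0 km/h


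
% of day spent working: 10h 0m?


41.7%

Time: 600 minutes
Day: 1440 minutes
Percentage = (600/1440) × 100 ≈ 41.7%


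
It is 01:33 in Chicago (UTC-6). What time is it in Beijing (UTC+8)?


Time difference = UTC+8 - UTC-6 = +14 hours
New hour = (1 + 14) mod 24
= 15 mod 24 = 15
Minutes unchanged → 15:33

15:33


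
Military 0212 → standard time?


Hour: 2
2 < 12 → AM

2:12 AM


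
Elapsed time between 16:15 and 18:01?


End time in minutes: 18×60 + 1 = 1081
Start time in minutes: 16×60 + 15 = 975
Difference = 1081 - 975 = 106 minutes
= 1 hours 46 minutes

1h 46m


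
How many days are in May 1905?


Month: May (month 5)
May has 31 days

31 days


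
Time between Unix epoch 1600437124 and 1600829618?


Difference = 1600829618 - 1600437124 = 392494 seconds
In hours: 392494 / 3600 ≈ 109.0
In days: 392494 / 86400 ≈ 4.54

392494 seconds (109.0 hours / 4.54 days)


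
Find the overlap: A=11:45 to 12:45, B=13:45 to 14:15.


Meeting A: 705-765 (in minutes from midnight)
Meeting B: 825-855
Overlap start = max(705, 825) = 825
Overlap end = min(765, 855) = 765
Overlap = max(0, 765 - 825) = 0 min

0 minutes


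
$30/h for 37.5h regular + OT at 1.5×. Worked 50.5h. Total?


$1710.00

Regular: 37.5h × $30 = $1125.00
Overtime: 50.5 - 37.5 = 13.0h
OT pay: 13.0h × $30 × 1.5 = $585.00
Total = $1125.00 + $585.00 = $1710.00


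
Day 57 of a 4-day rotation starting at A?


Shifts: A, B, C, D
Start: A (index 0)
Day 57: (0 + 57 - 1) mod 4
= 56 mod 4
= 0
Index 0 → shift A

Shift A


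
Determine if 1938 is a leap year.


Rules: divisible by 4 AND (not by 100 OR by 400)
1938 ÷ 4 = 484 remainder 2 → not divisible by 4
Not divisible by 4 → not a leap year

No


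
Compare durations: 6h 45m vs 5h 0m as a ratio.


Duration 1: 405 minutes
Duration 2: 300 minutes
Ratio = 405:300
GCD = 15
Simplified = 27:20
As a decimal: 27/20 = 1.35

27:20 (1.35)


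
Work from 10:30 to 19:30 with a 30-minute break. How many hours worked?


8h 30m (510 minutes)

Total time = (19×60+30) - (10×60+30)
= 1170 - 630 = 540 min
Minus break: 540 - 30 = 510 min
= 8h 30m


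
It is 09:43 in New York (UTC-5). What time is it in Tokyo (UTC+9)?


23:43

Time difference = UTC+9 - UTC-5 = +14 hours
New hour = (9 + 14) mod 24
= 23 mod 24 = 23
Minutes unchanged → 23:43


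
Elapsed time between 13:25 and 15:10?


End time in minutes: 15×60 + 10 = 910
Start time in minutes: 13×60 + 25 = 805
Difference = 910 - 805 = 105 minutes
= 1 hours 45 minutes

1h 45m


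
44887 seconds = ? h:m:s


Hours: 44887 ÷ 3600 = 12 remainder 1687
Minutes: 1687 ÷ 60 = 28 remainder 7
Seconds: 7

12h 28m 7s


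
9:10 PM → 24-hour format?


Input: 9:10 PM
PM: 9 + 12 = 21

21:10


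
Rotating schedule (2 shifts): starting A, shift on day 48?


Shifts: A, B
Start: A (index 0)
Day 48: (0 + 48 - 1) mod 2
= 47 mod 2
= 1
Index 1 → shift B

Shift B


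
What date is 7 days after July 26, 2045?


August 2, 2045

Start: July 26, 2045
Add 7 days
July 26 → August 1: 31 - 26 + 1 = 6 days (7 - 6 = 1 left)
August 1 + 1 = August 2, 2045


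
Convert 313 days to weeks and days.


Weeks: 313 ÷ 7 = 44 remainder 5

44 weeks 5 days


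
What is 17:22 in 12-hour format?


5:22 PM

Hour: 17
17 - 12 = 5 → PM


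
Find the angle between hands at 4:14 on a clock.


Hour hand = 4×30 + 14×0.5 = 127.0°
Minute hand = 14×6 = 84°
Difference = |127.0 - 84| = 43.0°

43.0°


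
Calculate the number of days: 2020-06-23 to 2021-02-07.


From June 23, 2020 to February 7, 2021
Rest of June 2020: 30 - 23 = 7
Full months: July 31, August 31, September 30, October 31, November 30, December 31, January 31
Days into February 2021: 7
Total = 7 + 31 + 31 + 30 + 31 + 30 + 31 + 31 + 7 = 229 days

229 days


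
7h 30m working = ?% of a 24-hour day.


Time: 450 minutes
Day: 1440 minutes
Percentage = (450/1440) × 100 ≈ 31.3%

31.3%


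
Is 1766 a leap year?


Rules: divisible by 4 AND (not by 100 OR by 400)
1766 ÷ 4 = 441 remainder 2 → not divisible by 4
Not divisible by 4 → not a leap year

No


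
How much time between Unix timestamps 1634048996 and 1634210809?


Difference = 1634210809 - 1634048996 = 161813 seconds
In hours: 161813 / 3600 ≈ 44.9
In days: 161813 / 86400 ≈ 1.87

161813 seconds (44.9 hours / 1.87 days)


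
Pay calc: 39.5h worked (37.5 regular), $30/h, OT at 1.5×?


Regular: 37.5h × $30 = $1125.00
Overtime: 39.5 - 37.5 = 2.0h
OT pay: 2.0h × $30 × 1.5 = $90.00
Total = $1125.00 + $90.00 = $1215.00

$1215.00


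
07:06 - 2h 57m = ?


04:09

Start: 426 minutes from midnight
Subtract: 177 minutes
Remaining: 426 - 177 = 249
Hours: 4, Minutes: 9


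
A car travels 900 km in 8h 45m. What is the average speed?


102.9 km/h

Distance: 900 km
Time: 8h 45m = 525 min = 525/60 = 35/4 hours
Speed = 900 ÷ (35/4) = 900 × 4 / 35 = 3600/35 ≈ 102.9 km/h


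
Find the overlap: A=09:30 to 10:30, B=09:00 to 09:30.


0 minutes

Meeting A: 570-630 (in minutes from midnight)
Meeting B: 540-570
Overlap start = max(570, 540) = 570
Overlap end = min(630, 570) = 570
Overlap = max(0, 570 - 570) = 0 min


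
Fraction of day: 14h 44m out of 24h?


Total minutes: 14×60 + 44 = 884
Day = 24×60 = 1440 minutes
Fraction = 884/1440 ≈ 0.6139
As a percentage: 884/1440 × 100 ≈ 61.39%

0.6139 (61.39%)


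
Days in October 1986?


Month: October (month 10)
October has 31 days

31 days


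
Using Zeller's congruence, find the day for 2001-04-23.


Zeller's congruence:
q=23, m=4, k=1, j=20
h = (23 + ⌊13×5/5⌋ + 1 + ⌊1/4⌋ + ⌊20/4⌋ - 2×20) mod 7
= (23 + 13 + 1 + 0 + 5 - 40) mod 7
= 2 mod 7 = 2
h=2 → Monday

Monday


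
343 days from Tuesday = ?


Start: Tuesday (index 1)
(1 + 343) mod 7
= 344 mod 7
= 1
Index 1 → Tuesday

Tuesday
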